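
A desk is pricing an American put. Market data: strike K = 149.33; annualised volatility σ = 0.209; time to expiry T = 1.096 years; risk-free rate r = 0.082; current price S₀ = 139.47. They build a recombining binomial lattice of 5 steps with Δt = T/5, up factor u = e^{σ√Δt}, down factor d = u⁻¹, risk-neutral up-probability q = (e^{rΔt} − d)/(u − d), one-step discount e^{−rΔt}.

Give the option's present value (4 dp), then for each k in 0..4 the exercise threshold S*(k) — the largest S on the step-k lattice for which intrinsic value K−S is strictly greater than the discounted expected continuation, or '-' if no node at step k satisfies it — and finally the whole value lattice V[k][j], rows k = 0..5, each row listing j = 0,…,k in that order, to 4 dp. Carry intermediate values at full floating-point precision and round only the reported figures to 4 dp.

Δt=0.21920  u=1.10280  d=0.90678  q=0.56808  discount=0.98219
step 5 (expiry): payoffs max(K−S,0) = 63.8234 45.3399 22.8609 0.0000 0.0000 0.0000
step 4: (k=4,j=0): S=94.2965, (K−S)⁺=55.0335, hold=52.3733 ⇒ V=55.0335 exercise | (k=4,j=1): S=114.6801, (K−S)⁺=34.6499, hold=31.9897 ⇒ V=34.6499 exercise | (k=4,j=2): S=139.4700, (K−S)⁺=9.8600, hold=9.6981 ⇒ V=9.8600 exercise | (k=4,j=3): S=169.6186, (K−S)⁺=0.0000, hold=0.0000 ⇒ V=0.0000 continue | (k=4,j=4): S=206.2842, (K−S)⁺=0.0000, hold=0.0000 ⇒ V=0.0000 continue  boundary S*=139.4700
step 3: (k=3,j=0): S=103.9901, (K−S)⁺=45.3399, hold=42.6798 ⇒ V=45.3399 exercise | (k=3,j=1): S=126.4691, (K−S)⁺=22.8609, hold=20.2007 ⇒ V=22.8609 exercise | (k=3,j=2): S=153.8073, (K−S)⁺=0.0000, hold=4.1828 ⇒ V=4.1828 continue | (k=3,j=3): S=187.0551, (K−S)⁺=0.0000, hold=0.0000 ⇒ V=0.0000 continue  boundary S*=126.4691
step 2: (k=2,j=0): S=114.6801, (K−S)⁺=34.6499, hold=31.9897 ⇒ V=34.6499 exercise | (k=2,j=1): S=139.4700, (K−S)⁺=9.8600, hold=12.0319 ⇒ V=12.0319 continue | (k=2,j=2): S=169.6186, (K−S)⁺=0.0000, hold=1.7744 ⇒ V=1.7744 continue  boundary S*=114.6801
step 1: (k=1,j=0): S=126.4691, (K−S)⁺=22.8609, hold=21.4126 ⇒ V=22.8609 exercise | (k=1,j=1): S=153.8073, (K−S)⁺=0.0000, hold=6.0943 ⇒ V=6.0943 continue  boundary S*=126.4691
step 0: (k=0,j=0): S=139.4700, (K−S)⁺=9.8600, hold=13.0985 ⇒ V=13.0985 continue  boundary S*=-

price = 13.0985
boundary = - 126.4691 114.6801 126.4691 139.4700
tree:
13.0985
22.8609 6.0943
34.6499 12.0319 1.7744
45.3399 22.8609 4.1828 0.0000
55.0335 34.6499 9.8600 0.0000 0.0000
63.8234 45.3399 22.8609 0.0000 0.0000 0.0000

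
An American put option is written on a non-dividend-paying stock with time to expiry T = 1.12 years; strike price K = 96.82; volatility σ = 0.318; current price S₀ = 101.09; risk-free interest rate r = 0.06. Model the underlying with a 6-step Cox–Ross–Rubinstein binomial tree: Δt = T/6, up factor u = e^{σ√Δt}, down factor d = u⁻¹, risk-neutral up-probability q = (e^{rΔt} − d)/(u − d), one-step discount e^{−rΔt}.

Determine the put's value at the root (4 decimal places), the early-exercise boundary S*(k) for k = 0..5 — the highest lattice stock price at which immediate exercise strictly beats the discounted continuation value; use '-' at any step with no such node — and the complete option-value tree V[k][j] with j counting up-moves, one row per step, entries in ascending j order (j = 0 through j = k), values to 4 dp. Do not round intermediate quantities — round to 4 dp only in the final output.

price = 8.6740
boundary = - - - 66.9426 76.8018 66.9426
tree:
8.6740
13.6387 4.0307
20.6671 7.0958 1.1347
29.8774 12.1551 2.3255 0.0000
38.4709 20.0182 4.7660 0.0000 0.0000
45.9612 29.8774 9.7677 0.0000 0.0000 0.0000
52.4900 38.4709 20.0182 0.0000 0.0000 0.0000 0.0000

params: Δt=0.18667 u=1.14728 d=0.87163 q=0.50657 e^(-rΔt)=0.98886
t_6 payoffs: 52.4900 38.4709 20.0182 0.0000 0.0000 0.0000 0.0000
t_5: node(5,0) S=50.8588 payoff=45.9612 vs cont=44.8829 → 45.9612 [stop]  node(5,1) S=66.9426 payoff=29.8774 vs cont=28.7990 → 29.8774 [stop]  node(5,2) S=88.1129 payoff=8.7071 vs cont=9.7677 → 9.7677 [wait]  node(5,3) S=115.9783 payoff=0.0000 vs cont=0.0000 → 0.0000 [wait]  node(5,4) S=152.6559 payoff=0.0000 vs cont=0.0000 → 0.0000 [wait]  node(5,5) S=200.9326 payoff=0.0000 vs cont=0.0000 → 0.0000 [wait]  ⇒ S*(5)=66.9426
t_4: node(4,0) S=58.3491 payoff=38.4709 vs cont=37.3925 → 38.4709 [stop]  node(4,1) S=76.8018 payoff=20.0182 vs cont=19.4712 → 20.0182 [stop]  node(4,2) S=101.0900 payoff=0.0000 vs cont=4.7660 → 4.7660 [wait]  node(4,3) S=133.0593 payoff=0.0000 vs cont=0.0000 → 0.0000 [wait]  node(4,4) S=175.1387 payoff=0.0000 vs cont=0.0000 → 0.0000 [wait]  ⇒ S*(4)=76.8018
t_3: node(3,0) S=66.9426 payoff=29.8774 vs cont=28.7990 → 29.8774 [stop]  node(3,1) S=88.1129 payoff=8.7071 vs cont=12.1551 → 12.1551 [wait]  node(3,2) S=115.9783 payoff=0.0000 vs cont=2.3255 → 2.3255 [wait]  node(3,3) S=152.6559 payoff=0.0000 vs cont=0.0000 → 0.0000 [wait]  ⇒ S*(3)=66.9426
t_2: node(2,0) S=76.8018 payoff=20.0182 vs cont=20.6671 → 20.6671 [wait]  node(2,1) S=101.0900 payoff=0.0000 vs cont=7.0958 → 7.0958 [wait]  node(2,2) S=133.0593 payoff=0.0000 vs cont=1.1347 → 1.1347 [wait]  ⇒ S*(2)=-
t_1: node(1,0) S=88.1129 payoff=8.7071 vs cont=13.6387 → 13.6387 [wait]  node(1,1) S=115.9783 payoff=0.0000 vs cont=4.0307 → 4.0307 [wait]  ⇒ S*(1)=-
t_0: node(0,0) S=101.0900 payoff=0.0000 vs cont=8.6740 → 8.6740 [wait]  ⇒ S*(0)=-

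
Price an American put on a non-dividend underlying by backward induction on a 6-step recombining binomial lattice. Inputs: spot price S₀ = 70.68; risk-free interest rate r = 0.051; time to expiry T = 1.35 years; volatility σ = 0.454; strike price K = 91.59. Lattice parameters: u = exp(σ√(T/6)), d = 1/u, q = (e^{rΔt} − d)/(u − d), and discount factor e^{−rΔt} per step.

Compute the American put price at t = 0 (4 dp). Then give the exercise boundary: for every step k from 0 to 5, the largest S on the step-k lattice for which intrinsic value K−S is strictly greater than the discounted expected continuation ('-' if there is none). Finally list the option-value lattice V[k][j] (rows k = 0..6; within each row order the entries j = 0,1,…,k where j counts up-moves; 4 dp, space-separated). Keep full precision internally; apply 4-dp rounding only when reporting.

price = 26.5017
boundary = - - 45.9457 56.9863 45.9457 56.9863
tree:
26.5017
35.4259 17.2036
45.6443 24.9036 9.0430
54.5459 34.6037 14.7020 2.9576
61.7229 45.6443 23.1234 5.6764 0.0000
67.5094 54.5459 34.6037 10.8947 0.0000 0.0000
72.1748 61.7229 45.6443 20.9100 0.0000 0.0000 0.0000

Δt=0.22500, u=1.24030, d=0.80626, q=0.47296, disc=e^(-rΔt)=0.98859
k=6 terminal: V=max(K-S,0) → 72.1748 61.7229 45.6443 20.9100 0.0000 0.0000 0.0000
k=5: j=0 S=24.0806 intr=67.5094 cont=66.4644 V=67.5094[EX]; j=1 S=37.0441 intr=54.5459 cont=53.5009 V=54.5459[EX]; j=2 S=56.9863 intr=34.6037 cont=33.5587 V=34.6037[EX]; j=3 S=87.6642 intr=3.9258 cont=10.8947 V=10.8947[hold]; j=4 S=134.8571 intr=0.0000 cont=0.0000 V=0.0000[hold]; j=5 S=207.4558 intr=0.0000 cont=0.0000 V=0.0000[hold]  S*(5)=56.9863
k=4: j=0 S=29.8671 intr=61.7229 cont=60.6779 V=61.7229[EX]; j=1 S=45.9457 intr=45.6443 cont=44.5993 V=45.6443[EX]; j=2 S=70.6800 intr=20.9100 cont=23.1234 V=23.1234[hold]; j=3 S=108.7297 intr=0.0000 cont=5.6764 V=5.6764[hold]; j=4 S=167.2629 intr=0.0000 cont=0.0000 V=0.0000[hold]  S*(4)=45.9457
k=3: j=0 S=37.0441 intr=54.5459 cont=53.5009 V=54.5459[EX]; j=1 S=56.9863 intr=34.6037 cont=34.5936 V=34.6037[EX]; j=2 S=87.6642 intr=3.9258 cont=14.7020 V=14.7020[hold]; j=3 S=134.8571 intr=0.0000 cont=2.9576 V=2.9576[hold]  S*(3)=56.9863
k=2: j=0 S=45.9457 intr=45.6443 cont=44.5993 V=45.6443[EX]; j=1 S=70.6800 intr=20.9100 cont=24.9036 V=24.9036[hold]; j=2 S=108.7297 intr=0.0000 cont=9.0430 V=9.0430[hold]  S*(2)=45.9457
k=1: j=0 S=56.9863 intr=34.6037 cont=35.4259 V=35.4259[hold]; j=1 S=87.6642 intr=3.9258 cont=17.2036 V=17.2036[hold]  S*(1)=-
k=0: j=0 S=70.6800 intr=20.9100 cont=26.5017 V=26.5017[hold]  S*(0)=-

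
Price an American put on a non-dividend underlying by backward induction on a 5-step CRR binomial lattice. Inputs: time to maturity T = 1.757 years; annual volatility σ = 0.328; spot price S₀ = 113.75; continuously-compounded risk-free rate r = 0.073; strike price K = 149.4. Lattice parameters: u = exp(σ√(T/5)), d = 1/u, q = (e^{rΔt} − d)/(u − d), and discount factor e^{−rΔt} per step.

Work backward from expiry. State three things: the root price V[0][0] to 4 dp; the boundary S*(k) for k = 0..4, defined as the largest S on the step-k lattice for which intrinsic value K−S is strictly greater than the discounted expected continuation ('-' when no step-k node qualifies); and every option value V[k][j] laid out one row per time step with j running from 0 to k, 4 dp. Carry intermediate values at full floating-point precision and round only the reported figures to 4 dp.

Δt=0.35140, u=1.21462, d=0.82330, q=0.51794, disc=e^(-rΔt)=0.97467
k=5 terminal: V=max(K-S,0) → 106.3730 85.9217 55.7497 11.2364 0.0000 0.0000
k=4: j=0 S=52.2616 intr=97.1384 cont=93.3547 V=97.1384[EX]; j=1 S=77.1023 intr=72.2977 cont=68.5140 V=72.2977[EX]; j=2 S=113.7500 intr=35.6500 cont=31.8663 V=35.6500[EX]; j=3 S=167.8169 intr=0.0000 cont=5.2794 V=5.2794[hold]; j=4 S=247.5824 intr=0.0000 cont=0.0000 V=0.0000[hold]  S*(4)=113.7500
k=3: j=0 S=63.4783 intr=85.9217 cont=82.1380 V=85.9217[EX]; j=1 S=93.6503 intr=55.7497 cont=51.9660 V=55.7497[EX]; j=2 S=138.1636 intr=11.2364 cont=19.4153 V=19.4153[hold]; j=3 S=203.8345 intr=0.0000 cont=2.4805 V=2.4805[hold]  S*(3)=93.6503
k=2: j=0 S=77.1023 intr=72.2977 cont=68.5140 V=72.2977[EX]; j=1 S=113.7500 intr=35.6500 cont=35.9952 V=35.9952[hold]; j=2 S=167.8169 intr=0.0000 cont=10.3744 V=10.3744[hold]  S*(2)=77.1023
k=1: j=0 S=93.6503 intr=55.7497 cont=52.1402 V=55.7497[EX]; j=1 S=138.1636 intr=11.2364 cont=22.1495 V=22.1495[hold]  S*(1)=93.6503
k=0: j=0 S=113.7500 intr=35.6500 cont=37.3755 V=37.3755[hold]  S*(0)=-

price = 37.3755
boundary = - 93.6503 77.1023 93.6503 113.7500
tree:
37.3755
55.7497 22.1495
72.2977 35.9952 10.3744
85.9217 55.7497 19.4153 2.4805
97.1384 72.2977 35.6500 5.2794 0.0000
106.3730 85.9217 55.7497 11.2364 0.0000 0.0000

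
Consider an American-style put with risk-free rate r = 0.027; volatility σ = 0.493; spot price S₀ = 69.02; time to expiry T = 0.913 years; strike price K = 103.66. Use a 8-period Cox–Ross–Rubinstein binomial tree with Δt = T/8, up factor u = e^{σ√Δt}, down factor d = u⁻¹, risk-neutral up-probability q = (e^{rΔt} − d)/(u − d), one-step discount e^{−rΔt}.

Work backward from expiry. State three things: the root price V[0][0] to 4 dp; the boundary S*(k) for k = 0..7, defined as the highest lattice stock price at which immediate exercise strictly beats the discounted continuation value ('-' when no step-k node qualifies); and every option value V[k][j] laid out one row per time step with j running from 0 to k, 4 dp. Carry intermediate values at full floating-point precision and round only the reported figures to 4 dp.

price = 37.5566
boundary = - - 49.4668 41.8778 49.4668 58.4311 69.0200 81.5278
tree:
37.5566
45.7855 28.4382
54.1932 36.5179 19.4294
61.7822 45.3211 26.7390 11.2378
68.2070 54.1932 35.5219 16.9188 4.8458
73.6461 61.7822 45.2289 24.7077 8.1652 1.0996
78.2508 68.2070 54.1932 34.6400 13.5657 2.0721 0.0000
82.1490 73.6461 61.7822 45.2289 22.1322 3.9047 0.0000 0.0000
85.4491 78.2508 68.2070 54.1932 34.6400 7.3578 0.0000 0.0000 0.0000

Δt=0.11413, u=1.18122, d=0.84658, q=0.46768, disc=e^(-rΔt)=0.99692
k=8 terminal: V=max(K-S,0) → 85.4491 78.2508 68.2070 54.1932 34.6400 7.3578 0.0000 0.0000 0.0000
k=7: j=0 S=21.5110 intr=82.1490 cont=81.8300 V=82.1490[EX]; j=1 S=30.0139 intr=73.6461 cont=73.3272 V=73.6461[EX]; j=2 S=41.8778 intr=61.7822 cont=61.4633 V=61.7822[EX]; j=3 S=58.4311 intr=45.2289 cont=44.9099 V=45.2289[EX]; j=4 S=81.5278 intr=22.1322 cont=21.8133 V=22.1322[EX]; j=5 S=113.7540 intr=0.0000 cont=3.9047 V=3.9047[hold]; j=6 S=158.7185 intr=0.0000 cont=0.0000 V=0.0000[hold]; j=7 S=221.4566 intr=0.0000 cont=0.0000 V=0.0000[hold]  S*(7)=81.5278
k=6: j=0 S=25.4092 intr=78.2508 cont=77.9318 V=78.2508[EX]; j=1 S=35.4530 intr=68.2070 cont=67.8881 V=68.2070[EX]; j=2 S=49.4668 intr=54.1932 cont=53.8743 V=54.1932[EX]; j=3 S=69.0200 intr=34.6400 cont=34.3211 V=34.6400[EX]; j=4 S=96.3022 intr=7.3578 cont=13.5657 V=13.5657[hold]; j=5 S=134.3684 intr=0.0000 cont=2.0721 V=2.0721[hold]; j=6 S=187.4814 intr=0.0000 cont=0.0000 V=0.0000[hold]  S*(6)=69.0200
k=5: j=0 S=30.0139 intr=73.6461 cont=73.3272 V=73.6461[EX]; j=1 S=41.8778 intr=61.7822 cont=61.4633 V=61.7822[EX]; j=2 S=58.4311 intr=45.2289 cont=44.9099 V=45.2289[EX]; j=3 S=81.5278 intr=22.1322 cont=24.7077 V=24.7077[hold]; j=4 S=113.7540 intr=0.0000 cont=8.1652 V=8.1652[hold]; j=5 S=158.7185 intr=0.0000 cont=1.0996 V=1.0996[hold]  S*(5)=58.4311
k=4: j=0 S=35.4530 intr=68.2070 cont=67.8881 V=68.2070[EX]; j=1 S=49.4668 intr=54.1932 cont=53.8743 V=54.1932[EX]; j=2 S=69.0200 intr=34.6400 cont=35.5219 V=35.5219[hold]; j=3 S=96.3022 intr=7.3578 cont=16.9188 V=16.9188[hold]; j=4 S=134.3684 intr=0.0000 cont=4.8458 V=4.8458[hold]  S*(4)=49.4668
k=3: j=0 S=41.8778 intr=61.7822 cont=61.4633 V=61.7822[EX]; j=1 S=58.4311 intr=45.2289 cont=45.3211 V=45.3211[hold]; j=2 S=81.5278 intr=22.1322 cont=26.7390 V=26.7390[hold]; j=3 S=113.7540 intr=0.0000 cont=11.2378 V=11.2378[hold]  S*(3)=41.8778
k=2: j=0 S=49.4668 intr=54.1932 cont=53.9173 V=54.1932[EX]; j=1 S=69.0200 intr=34.6400 cont=36.5179 V=36.5179[hold]; j=2 S=96.3022 intr=7.3578 cont=19.4294 V=19.4294[hold]  S*(2)=49.4668
k=1: j=0 S=58.4311 intr=45.2289 cont=45.7855 V=45.7855[hold]; j=1 S=81.5278 intr=22.1322 cont=28.4382 V=28.4382[hold]  S*(1)=-
k=0: j=0 S=69.0200 intr=34.6400 cont=37.5566 V=37.5566[hold]  S*(0)=-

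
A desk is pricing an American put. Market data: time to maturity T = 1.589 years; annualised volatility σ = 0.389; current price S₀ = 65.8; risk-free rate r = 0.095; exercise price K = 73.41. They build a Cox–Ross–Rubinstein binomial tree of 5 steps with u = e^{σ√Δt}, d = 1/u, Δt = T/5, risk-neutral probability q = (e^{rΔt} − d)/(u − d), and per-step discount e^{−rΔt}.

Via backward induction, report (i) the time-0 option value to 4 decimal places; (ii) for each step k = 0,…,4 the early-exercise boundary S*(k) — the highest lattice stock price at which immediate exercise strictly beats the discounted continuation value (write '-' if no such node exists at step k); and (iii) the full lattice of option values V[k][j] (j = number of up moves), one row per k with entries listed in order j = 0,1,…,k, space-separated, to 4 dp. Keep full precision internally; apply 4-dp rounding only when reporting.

params: Δt=0.31780 u=1.24520 d=0.80309 q=0.51472 e^(-rΔt)=0.97026
t_5 payoffs: 51.4296 39.3291 20.5670 0.0000 0.0000 0.0000
t_4: node(4,0) S=27.3699 payoff=46.0401 vs cont=43.8569 → 46.0401 [stop]  node(4,1) S=42.4375 payoff=30.9725 vs cont=28.7893 → 30.9725 [stop]  node(4,2) S=65.8000 payoff=7.6100 vs cont=9.6838 → 9.6838 [wait]  node(4,3) S=102.0240 payoff=0.0000 vs cont=0.0000 → 0.0000 [wait]  node(4,4) S=158.1898 payoff=0.0000 vs cont=0.0000 → 0.0000 [wait]  ⇒ S*(4)=42.4375
t_3: node(3,0) S=34.0809 payoff=39.3291 vs cont=37.1459 → 39.3291 [stop]  node(3,1) S=52.8430 payoff=20.5670 vs cont=19.4195 → 20.5670 [stop]  node(3,2) S=81.9340 payoff=0.0000 vs cont=4.5596 → 4.5596 [wait]  node(3,3) S=127.0399 payoff=0.0000 vs cont=0.0000 → 0.0000 [wait]  ⇒ S*(3)=52.8430
t_2: node(2,0) S=42.4375 payoff=30.9725 vs cont=28.7893 → 30.9725 [stop]  node(2,1) S=65.8000 payoff=7.6100 vs cont=11.9609 → 11.9609 [wait]  node(2,2) S=102.0240 payoff=0.0000 vs cont=2.1468 → 2.1468 [wait]  ⇒ S*(2)=42.4375
t_1: node(1,0) S=52.8430 payoff=20.5670 vs cont=20.5567 → 20.5670 [stop]  node(1,1) S=81.9340 payoff=0.0000 vs cont=6.7039 → 6.7039 [wait]  ⇒ S*(1)=52.8430
t_0: node(0,0) S=65.8000 payoff=7.6100 vs cont=13.0319 → 13.0319 [wait]  ⇒ S*(0)=-

price = 13.0319
boundary = - 52.8430 42.4375 52.8430 42.4375
tree:
13.0319
20.5670 6.7039
30.9725 11.9609 2.1468
39.3291 20.5670 4.5596 0.0000
46.0401 30.9725 9.6838 0.0000 0.0000
51.4296 39.3291 20.5670 0.0000 0.0000 0.0000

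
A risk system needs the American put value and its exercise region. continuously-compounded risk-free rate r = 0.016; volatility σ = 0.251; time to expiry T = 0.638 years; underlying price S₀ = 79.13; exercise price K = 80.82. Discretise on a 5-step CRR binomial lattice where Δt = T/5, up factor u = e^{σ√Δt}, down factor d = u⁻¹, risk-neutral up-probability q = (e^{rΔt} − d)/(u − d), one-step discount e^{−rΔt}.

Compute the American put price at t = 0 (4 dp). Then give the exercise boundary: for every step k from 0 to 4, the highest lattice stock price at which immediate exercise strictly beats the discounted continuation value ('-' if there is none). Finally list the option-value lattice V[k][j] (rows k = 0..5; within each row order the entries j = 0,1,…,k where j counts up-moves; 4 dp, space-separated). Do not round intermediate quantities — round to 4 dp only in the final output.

price = 7.1560
boundary = - - - 60.4679 66.1399
tree:
7.1560
10.5941 3.5928
15.0617 5.9694 1.1242
20.3521 9.5959 2.2044 0.0000
25.5378 14.6801 4.3226 0.0000 0.0000
30.2787 20.3521 8.4760 0.0000 0.0000 0.0000

Δt=0.12760, u=1.09380, d=0.91424, q=0.48898, disc=e^(-rΔt)=0.99796
k=5 terminal: V=max(K-S,0) → 30.2787 20.3521 8.4760 0.0000 0.0000 0.0000
k=4: j=0 S=55.2822 intr=25.5378 cont=25.3729 V=25.5378[EX]; j=1 S=66.1399 intr=14.6801 cont=14.5153 V=14.6801[EX]; j=2 S=79.1300 intr=1.6900 cont=4.3226 V=4.3226[hold]; j=3 S=94.6714 intr=0.0000 cont=0.0000 V=0.0000[hold]; j=4 S=113.2652 intr=0.0000 cont=0.0000 V=0.0000[hold]  S*(4)=66.1399
k=3: j=0 S=60.4679 intr=20.3521 cont=20.1873 V=20.3521[EX]; j=1 S=72.3440 intr=8.4760 cont=9.5959 V=9.5959[hold]; j=2 S=86.5526 intr=0.0000 cont=2.2044 V=2.2044[hold]; j=3 S=103.5518 intr=0.0000 cont=0.0000 V=0.0000[hold]  S*(3)=60.4679
k=2: j=0 S=66.1399 intr=14.6801 cont=15.0617 V=15.0617[hold]; j=1 S=79.1300 intr=1.6900 cont=5.9694 V=5.9694[hold]; j=2 S=94.6714 intr=0.0000 cont=1.1242 V=1.1242[hold]  S*(2)=-
k=1: j=0 S=72.3440 intr=8.4760 cont=10.5941 V=10.5941[hold]; j=1 S=86.5526 intr=0.0000 cont=3.5928 V=3.5928[hold]  S*(1)=-
k=0: j=0 S=79.1300 intr=1.6900 cont=7.1560 V=7.1560[hold]  S*(0)=-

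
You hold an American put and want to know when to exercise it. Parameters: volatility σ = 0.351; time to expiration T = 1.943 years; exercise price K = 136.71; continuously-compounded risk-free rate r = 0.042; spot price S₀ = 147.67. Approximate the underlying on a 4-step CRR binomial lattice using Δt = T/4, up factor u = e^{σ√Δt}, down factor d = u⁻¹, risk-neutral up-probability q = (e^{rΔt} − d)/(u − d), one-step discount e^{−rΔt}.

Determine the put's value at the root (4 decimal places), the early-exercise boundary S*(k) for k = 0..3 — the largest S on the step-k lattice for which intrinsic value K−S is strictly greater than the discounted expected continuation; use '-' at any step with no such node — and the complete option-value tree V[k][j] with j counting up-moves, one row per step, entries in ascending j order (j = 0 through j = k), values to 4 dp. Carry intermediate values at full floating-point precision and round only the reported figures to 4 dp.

price = 17.6742
boundary = - - 90.5331 70.8868
tree:
17.6742
29.1175 6.0773
46.1769 11.9476 0.0000
65.8232 23.4884 0.0000 0.0000
81.2062 46.1769 0.0000 0.0000 0.0000

Δt=0.48575  u=1.27715  d=0.78299  q=0.48085  discount=0.97981
step 4 (expiry): payoffs max(K−S,0) = 81.2062 46.1769 0.0000 0.0000 0.0000
step 3: (k=3,j=0): S=70.8868, (K−S)⁺=65.8232, hold=63.0624 ⇒ V=65.8232 exercise | (k=3,j=1): S=115.6245, (K−S)⁺=21.0855, hold=23.4884 ⇒ V=23.4884 continue | (k=3,j=2): S=188.5969, (K−S)⁺=0.0000, hold=0.0000 ⇒ V=0.0000 continue | (k=3,j=3): S=307.6235, (K−S)⁺=0.0000, hold=0.0000 ⇒ V=0.0000 continue  boundary S*=70.8868
step 2: (k=2,j=0): S=90.5331, (K−S)⁺=46.1769, hold=44.5482 ⇒ V=46.1769 exercise | (k=2,j=1): S=147.6700, (K−S)⁺=0.0000, hold=11.9476 ⇒ V=11.9476 continue | (k=2,j=2): S=240.8669, (K−S)⁺=0.0000, hold=0.0000 ⇒ V=0.0000 continue  boundary S*=90.5331
step 1: (k=1,j=0): S=115.6245, (K−S)⁺=21.0855, hold=29.1175 ⇒ V=29.1175 continue | (k=1,j=1): S=188.5969, (K−S)⁺=0.0000, hold=6.0773 ⇒ V=6.0773 continue  boundary S*=-
step 0: (k=0,j=0): S=147.6700, (K−S)⁺=0.0000, hold=17.6742 ⇒ V=17.6742 continue  boundary S*=-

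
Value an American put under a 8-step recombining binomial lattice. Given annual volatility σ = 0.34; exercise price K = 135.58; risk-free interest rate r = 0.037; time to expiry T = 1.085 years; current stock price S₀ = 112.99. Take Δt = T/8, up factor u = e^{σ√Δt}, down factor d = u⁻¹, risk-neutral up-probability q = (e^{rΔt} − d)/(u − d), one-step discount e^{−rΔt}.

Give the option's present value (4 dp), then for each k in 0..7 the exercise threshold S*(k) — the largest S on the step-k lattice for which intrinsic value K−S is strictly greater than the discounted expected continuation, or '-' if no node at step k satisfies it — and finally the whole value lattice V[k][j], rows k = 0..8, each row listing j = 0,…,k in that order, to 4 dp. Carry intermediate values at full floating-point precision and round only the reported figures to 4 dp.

params: Δt=0.13562 u=1.13339 d=0.88231 q=0.48877 e^(-rΔt)=0.99499
t_8 payoffs: 94.0840 82.2754 67.1064 47.6207 22.5900 0.0000 0.0000 0.0000 0.0000
t_7: node(7,0) S=47.0311 payoff=88.5489 vs cont=87.8702 → 88.5489 [stop]  node(7,1) S=60.4149 payoff=75.1651 vs cont=74.4865 → 75.1651 [stop]  node(7,2) S=77.6073 payoff=57.9727 vs cont=57.2941 → 57.9727 [stop]  node(7,3) S=99.6921 payoff=35.8879 vs cont=35.2092 → 35.8879 [stop]  node(7,4) S=128.0617 payoff=7.5183 vs cont=11.4908 → 11.4908 [wait]  node(7,5) S=164.5045 payoff=0.0000 vs cont=0.0000 → 0.0000 [wait]  node(7,6) S=211.3179 payoff=0.0000 vs cont=0.0000 → 0.0000 [wait]  node(7,7) S=271.4530 payoff=0.0000 vs cont=0.0000 → 0.0000 [wait]  ⇒ S*(7)=99.6921
t_6: node(6,0) S=53.3046 payoff=82.2754 vs cont=81.5968 → 82.2754 [stop]  node(6,1) S=68.4736 payoff=67.1064 vs cont=66.4278 → 67.1064 [stop]  node(6,2) S=87.9593 payoff=47.6207 vs cont=46.9421 → 47.6207 [stop]  node(6,3) S=112.9900 payoff=22.5900 vs cont=23.8433 → 23.8433 [wait]  node(6,4) S=145.1438 payoff=0.0000 vs cont=5.8450 → 5.8450 [wait]  node(6,5) S=186.4477 payoff=0.0000 vs cont=0.0000 → 0.0000 [wait]  node(6,6) S=239.5055 payoff=0.0000 vs cont=0.0000 → 0.0000 [wait]  ⇒ S*(6)=87.9593
t_5: node(5,0) S=60.4149 payoff=75.1651 vs cont=74.4865 → 75.1651 [stop]  node(5,1) S=77.6073 payoff=57.9727 vs cont=57.2941 → 57.9727 [stop]  node(5,2) S=99.6921 payoff=35.8879 vs cont=35.8187 → 35.8879 [stop]  node(5,3) S=128.0617 payoff=7.5183 vs cont=14.9709 → 14.9709 [wait]  node(5,4) S=164.5045 payoff=0.0000 vs cont=2.9732 → 2.9732 [wait]  node(5,5) S=211.3179 payoff=0.0000 vs cont=0.0000 → 0.0000 [wait]  ⇒ S*(5)=99.6921
t_4: node(4,0) S=68.4736 payoff=67.1064 vs cont=66.4278 → 67.1064 [stop]  node(4,1) S=87.9593 payoff=47.6207 vs cont=46.9421 → 47.6207 [stop]  node(4,2) S=112.9900 payoff=22.5900 vs cont=25.5357 → 25.5357 [wait]  node(4,3) S=145.1438 payoff=0.0000 vs cont=9.0611 → 9.0611 [wait]  node(4,4) S=186.4477 payoff=0.0000 vs cont=1.5123 → 1.5123 [wait]  ⇒ S*(4)=87.9593
t_3: node(3,0) S=77.6073 payoff=57.9727 vs cont=57.2941 → 57.9727 [stop]  node(3,1) S=99.6921 payoff=35.8879 vs cont=36.6418 → 36.6418 [wait]  node(3,2) S=128.0617 payoff=7.5183 vs cont=17.3959 → 17.3959 [wait]  node(3,3) S=164.5045 payoff=0.0000 vs cont=5.3446 → 5.3446 [wait]  ⇒ S*(3)=77.6073
t_2: node(2,0) S=87.9593 payoff=47.6207 vs cont=47.3088 → 47.6207 [stop]  node(2,1) S=112.9900 payoff=22.5900 vs cont=27.0986 → 27.0986 [wait]  node(2,2) S=145.1438 payoff=0.0000 vs cont=11.4479 → 11.4479 [wait]  ⇒ S*(2)=87.9593
t_1: node(1,0) S=99.6921 payoff=35.8879 vs cont=37.4019 → 37.4019 [wait]  node(1,1) S=128.0617 payoff=7.5183 vs cont=19.3516 → 19.3516 [wait]  ⇒ S*(1)=-
t_0: node(0,0) S=112.9900 payoff=22.5900 vs cont=28.4363 → 28.4363 [wait]  ⇒ S*(0)=-

price = 28.4363
boundary = - - 87.9593 77.6073 87.9593 99.6921 87.9593 99.6921
tree:
28.4363
37.4019 19.3516
47.6207 27.0986 11.4479
57.9727 36.6418 17.3959 5.3446
67.1064 47.6207 25.5357 9.0611 1.5123
75.1651 57.9727 35.8879 14.9709 2.9732 0.0000
82.2754 67.1064 47.6207 23.8433 5.8450 0.0000 0.0000
88.5489 75.1651 57.9727 35.8879 11.4908 0.0000 0.0000 0.0000
94.0840 82.2754 67.1064 47.6207 22.5900 0.0000 0.0000 0.0000 0.0000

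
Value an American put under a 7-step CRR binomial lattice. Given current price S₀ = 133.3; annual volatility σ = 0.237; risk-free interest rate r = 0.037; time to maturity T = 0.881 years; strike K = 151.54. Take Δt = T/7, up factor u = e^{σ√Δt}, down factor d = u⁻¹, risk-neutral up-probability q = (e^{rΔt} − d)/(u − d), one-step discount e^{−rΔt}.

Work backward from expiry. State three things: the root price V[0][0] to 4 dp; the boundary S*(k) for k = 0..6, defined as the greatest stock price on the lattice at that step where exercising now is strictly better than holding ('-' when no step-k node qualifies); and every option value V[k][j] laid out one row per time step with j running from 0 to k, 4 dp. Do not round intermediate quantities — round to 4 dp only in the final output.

price = 21.5799
boundary = - - 112.6679 122.5505 112.6679 122.5505 133.3000
tree:
21.5799
29.4773 14.0907
38.8721 20.6030 7.8809
47.9578 28.9895 12.6287 3.3316
56.3108 38.8721 19.5683 5.9894 0.7750
63.9902 47.9578 28.9895 10.5771 1.5785 0.0000
71.0504 56.3108 38.8721 18.2400 3.2148 0.0000 0.0000
77.5411 63.9902 47.9578 28.9895 6.5476 0.0000 0.0000 0.0000

params: Δt=0.12586 u=1.08771 d=0.91936 q=0.50672 e^(-rΔt)=0.99535
t_7 payoffs: 77.5411 63.9902 47.9578 28.9895 6.5476 0.0000 0.0000 0.0000
t_6: node(6,0) S=80.4896 payoff=71.0504 vs cont=70.3463 → 71.0504 [stop]  node(6,1) S=95.2292 payoff=56.3108 vs cont=55.6068 → 56.3108 [stop]  node(6,2) S=112.6679 payoff=38.8721 vs cont=38.1681 → 38.8721 [stop]  node(6,3) S=133.3000 payoff=18.2400 vs cont=17.5360 → 18.2400 [stop]  node(6,4) S=157.7104 payoff=0.0000 vs cont=3.2148 → 3.2148 [wait]  node(6,5) S=186.5908 payoff=0.0000 vs cont=0.0000 → 0.0000 [wait]  node(6,6) S=220.7600 payoff=0.0000 vs cont=0.0000 → 0.0000 [wait]  ⇒ S*(6)=133.3000
t_5: node(5,0) S=87.5498 payoff=63.9902 vs cont=63.2862 → 63.9902 [stop]  node(5,1) S=103.5822 payoff=47.9578 vs cont=47.2538 → 47.9578 [stop]  node(5,2) S=122.5505 payoff=28.9895 vs cont=28.2855 → 28.9895 [stop]  node(5,3) S=144.9924 payoff=6.5476 vs cont=10.5771 → 10.5771 [wait]  node(5,4) S=171.5439 payoff=0.0000 vs cont=1.5785 → 1.5785 [wait]  node(5,5) S=202.9576 payoff=0.0000 vs cont=0.0000 → 0.0000 [wait]  ⇒ S*(5)=122.5505
t_4: node(4,0) S=95.2292 payoff=56.3108 vs cont=55.6068 → 56.3108 [stop]  node(4,1) S=112.6679 payoff=38.8721 vs cont=38.1681 → 38.8721 [stop]  node(4,2) S=133.3000 payoff=18.2400 vs cont=19.5683 → 19.5683 [wait]  node(4,3) S=157.7104 payoff=0.0000 vs cont=5.9894 → 5.9894 [wait]  node(4,4) S=186.5908 payoff=0.0000 vs cont=0.7750 → 0.7750 [wait]  ⇒ S*(4)=112.6679
t_3: node(3,0) S=103.5822 payoff=47.9578 vs cont=47.2538 → 47.9578 [stop]  node(3,1) S=122.5505 payoff=28.9895 vs cont=28.9554 → 28.9895 [stop]  node(3,2) S=144.9924 payoff=6.5476 vs cont=12.6287 → 12.6287 [wait]  node(3,3) S=171.5439 payoff=0.0000 vs cont=3.3316 → 3.3316 [wait]  ⇒ S*(3)=122.5505
t_2: node(2,0) S=112.6679 payoff=38.8721 vs cont=38.1681 → 38.8721 [stop]  node(2,1) S=133.3000 payoff=18.2400 vs cont=20.6030 → 20.6030 [wait]  node(2,2) S=157.7104 payoff=0.0000 vs cont=7.8809 → 7.8809 [wait]  ⇒ S*(2)=112.6679
t_1: node(1,0) S=122.5505 payoff=28.9895 vs cont=29.4773 → 29.4773 [wait]  node(1,1) S=144.9924 payoff=6.5476 vs cont=14.0907 → 14.0907 [wait]  ⇒ S*(1)=-
t_0: node(0,0) S=133.3000 payoff=18.2400 vs cont=21.5799 → 21.5799 [wait]  ⇒ S*(0)=-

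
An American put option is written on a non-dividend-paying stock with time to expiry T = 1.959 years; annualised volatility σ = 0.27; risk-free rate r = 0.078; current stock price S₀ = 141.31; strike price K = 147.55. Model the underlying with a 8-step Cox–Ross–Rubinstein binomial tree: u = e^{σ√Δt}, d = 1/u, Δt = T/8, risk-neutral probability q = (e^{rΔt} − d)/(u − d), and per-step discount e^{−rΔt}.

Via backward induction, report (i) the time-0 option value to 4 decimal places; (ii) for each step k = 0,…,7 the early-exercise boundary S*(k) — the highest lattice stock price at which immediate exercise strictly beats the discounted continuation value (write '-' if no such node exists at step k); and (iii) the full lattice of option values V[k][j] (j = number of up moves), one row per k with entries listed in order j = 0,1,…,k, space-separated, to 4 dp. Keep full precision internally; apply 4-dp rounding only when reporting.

Δt=0.24488  u=1.14295  d=0.87493  q=0.53860  discount=0.98108
step 8 (expiry): payoffs max(K−S,0) = 99.0248 84.1603 64.7424 39.3763 6.2400 0.0000 0.0000 0.0000 0.0000
step 7: (k=7,j=0): S=55.4617, (K−S)⁺=92.0883, hold=89.2968 ⇒ V=92.0883 exercise | (k=7,j=1): S=72.4510, (K−S)⁺=75.0990, hold=72.3075 ⇒ V=75.0990 exercise | (k=7,j=2): S=94.6446, (K−S)⁺=52.9054, hold=50.1139 ⇒ V=52.9054 exercise | (k=7,j=3): S=123.6366, (K−S)⁺=23.9134, hold=21.1219 ⇒ V=23.9134 exercise | (k=7,j=4): S=161.5097, (K−S)⁺=0.0000, hold=2.8247 ⇒ V=2.8247 continue | (k=7,j=5): S=210.9842, (K−S)⁺=0.0000, hold=0.0000 ⇒ V=0.0000 continue | (k=7,j=6): S=275.6140, (K−S)⁺=0.0000, hold=0.0000 ⇒ V=0.0000 continue | (k=7,j=7): S=360.0416, (K−S)⁺=0.0000, hold=0.0000 ⇒ V=0.0000 continue  boundary S*=123.6366
step 6: (k=6,j=0): S=63.3897, (K−S)⁺=84.1603, hold=81.3688 ⇒ V=84.1603 exercise | (k=6,j=1): S=82.8076, (K−S)⁺=64.7424, hold=61.9509 ⇒ V=64.7424 exercise | (k=6,j=2): S=108.1737, (K−S)⁺=39.3763, hold=36.5848 ⇒ V=39.3763 exercise | (k=6,j=3): S=141.3100, (K−S)⁺=6.2400, hold=12.3175 ⇒ V=12.3175 continue | (k=6,j=4): S=184.5968, (K−S)⁺=0.0000, hold=1.2787 ⇒ V=1.2787 continue | (k=6,j=5): S=241.1435, (K−S)⁺=0.0000, hold=0.0000 ⇒ V=0.0000 continue | (k=6,j=6): S=315.0119, (K−S)⁺=0.0000, hold=0.0000 ⇒ V=0.0000 continue  boundary S*=108.1737
step 5: (k=5,j=0): S=72.4510, (K−S)⁺=75.0990, hold=72.3075 ⇒ V=75.0990 exercise | (k=5,j=1): S=94.6446, (K−S)⁺=52.9054, hold=50.1139 ⇒ V=52.9054 exercise | (k=5,j=2): S=123.6366, (K−S)⁺=23.9134, hold=24.3333 ⇒ V=24.3333 continue | (k=5,j=3): S=161.5097, (K−S)⁺=0.0000, hold=6.2514 ⇒ V=6.2514 continue | (k=5,j=4): S=210.9842, (K−S)⁺=0.0000, hold=0.5788 ⇒ V=0.5788 continue | (k=5,j=5): S=275.6140, (K−S)⁺=0.0000, hold=0.0000 ⇒ V=0.0000 continue  boundary S*=94.6446
step 4: (k=4,j=0): S=82.8076, (K−S)⁺=64.7424, hold=61.9509 ⇒ V=64.7424 exercise | (k=4,j=1): S=108.1737, (K−S)⁺=39.3763, hold=36.8067 ⇒ V=39.3763 exercise | (k=4,j=2): S=141.3100, (K−S)⁺=6.2400, hold=14.3183 ⇒ V=14.3183 continue | (k=4,j=3): S=184.5968, (K−S)⁺=0.0000, hold=3.1357 ⇒ V=3.1357 continue | (k=4,j=4): S=241.1435, (K−S)⁺=0.0000, hold=0.2620 ⇒ V=0.2620 continue  boundary S*=108.1737
step 3: (k=3,j=0): S=94.6446, (K−S)⁺=52.9054, hold=50.1139 ⇒ V=52.9054 exercise | (k=3,j=1): S=123.6366, (K−S)⁺=23.9134, hold=25.3905 ⇒ V=25.3905 continue | (k=3,j=2): S=161.5097, (K−S)⁺=0.0000, hold=8.1384 ⇒ V=8.1384 continue | (k=3,j=3): S=210.9842, (K−S)⁺=0.0000, hold=1.5579 ⇒ V=1.5579 continue  boundary S*=94.6446
step 2: (k=2,j=0): S=108.1737, (K−S)⁺=39.3763, hold=37.3654 ⇒ V=39.3763 exercise | (k=2,j=1): S=141.3100, (K−S)⁺=6.2400, hold=15.7940 ⇒ V=15.7940 continue | (k=2,j=2): S=184.5968, (K−S)⁺=0.0000, hold=4.5073 ⇒ V=4.5073 continue  boundary S*=108.1737
step 1: (k=1,j=0): S=123.6366, (K−S)⁺=23.9134, hold=26.1703 ⇒ V=26.1703 continue | (k=1,j=1): S=161.5097, (K−S)⁺=0.0000, hold=9.5312 ⇒ V=9.5312 continue  boundary S*=-
step 0: (k=0,j=0): S=141.3100, (K−S)⁺=6.2400, hold=16.8829 ⇒ V=16.8829 continue  boundary S*=-

price = 16.8829
boundary = - - 108.1737 94.6446 108.1737 94.6446 108.1737 123.6366
tree:
16.8829
26.1703 9.5312
39.3763 15.7940 4.5073
52.9054 25.3905 8.1384 1.5579
64.7424 39.3763 14.3183 3.1357 0.2620
75.0990 52.9054 24.3333 6.2514 0.5788 0.0000
84.1603 64.7424 39.3763 12.3175 1.2787 0.0000 0.0000
92.0883 75.0990 52.9054 23.9134 2.8247 0.0000 0.0000 0.0000
99.0248 84.1603 64.7424 39.3763 6.2400 0.0000 0.0000 0.0000 0.0000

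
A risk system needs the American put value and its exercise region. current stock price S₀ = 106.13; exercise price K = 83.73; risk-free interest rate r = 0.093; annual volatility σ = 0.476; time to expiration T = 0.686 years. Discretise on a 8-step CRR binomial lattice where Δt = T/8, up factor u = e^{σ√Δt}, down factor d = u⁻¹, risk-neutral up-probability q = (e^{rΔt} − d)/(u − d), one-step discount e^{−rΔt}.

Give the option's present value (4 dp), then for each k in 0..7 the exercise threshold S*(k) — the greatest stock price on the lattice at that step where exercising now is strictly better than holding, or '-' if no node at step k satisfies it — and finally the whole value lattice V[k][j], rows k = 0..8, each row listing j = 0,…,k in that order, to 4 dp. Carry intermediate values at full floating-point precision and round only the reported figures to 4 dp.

params: Δt=0.08575 u=1.14957 d=0.86989 q=0.49384 e^(-rΔt)=0.99206
t_8 payoffs: 48.9318 37.7439 22.9589 3.4204 0.0000 0.0000 0.0000 0.0000 0.0000
t_7: node(7,0) S=40.0029 payoff=43.7271 vs cont=43.0620 → 43.7271 [stop]  node(7,1) S=52.8642 payoff=30.8658 vs cont=30.2007 → 30.8658 [stop]  node(7,2) S=69.8606 payoff=13.8694 vs cont=13.2043 → 13.8694 [stop]  node(7,3) S=92.3215 payoff=0.0000 vs cont=1.7175 → 1.7175 [wait]  node(7,4) S=122.0038 payoff=0.0000 vs cont=0.0000 → 0.0000 [wait]  node(7,5) S=161.2293 payoff=0.0000 vs cont=0.0000 → 0.0000 [wait]  node(7,6) S=213.0661 payoff=0.0000 vs cont=0.0000 → 0.0000 [wait]  node(7,7) S=281.5690 payoff=0.0000 vs cont=0.0000 → 0.0000 [wait]  ⇒ S*(7)=69.8606
t_6: node(6,0) S=45.9861 payoff=37.7439 vs cont=37.0788 → 37.7439 [stop]  node(6,1) S=60.7711 payoff=22.9589 vs cont=22.2938 → 22.9589 [stop]  node(6,2) S=80.3096 payoff=3.4204 vs cont=7.8058 → 7.8058 [wait]  node(6,3) S=106.1300 payoff=0.0000 vs cont=0.8624 → 0.8624 [wait]  node(6,4) S=140.2519 payoff=0.0000 vs cont=0.0000 → 0.0000 [wait]  node(6,5) S=185.3443 payoff=0.0000 vs cont=0.0000 → 0.0000 [wait]  node(6,6) S=244.9343 payoff=0.0000 vs cont=0.0000 → 0.0000 [wait]  ⇒ S*(6)=60.7711
t_5: node(5,0) S=52.8642 payoff=30.8658 vs cont=30.2007 → 30.8658 [stop]  node(5,1) S=69.8606 payoff=13.8694 vs cont=15.3528 → 15.3528 [wait]  node(5,2) S=92.3215 payoff=0.0000 vs cont=4.3422 → 4.3422 [wait]  node(5,3) S=122.0038 payoff=0.0000 vs cont=0.4331 → 0.4331 [wait]  node(5,4) S=161.2293 payoff=0.0000 vs cont=0.0000 → 0.0000 [wait]  node(5,5) S=213.0661 payoff=0.0000 vs cont=0.0000 → 0.0000 [wait]  ⇒ S*(5)=52.8642
t_4: node(4,0) S=60.7711 payoff=22.9589 vs cont=23.0206 → 23.0206 [wait]  node(4,1) S=80.3096 payoff=3.4204 vs cont=9.8366 → 9.8366 [wait]  node(4,2) S=106.1300 payoff=0.0000 vs cont=2.3925 → 2.3925 [wait]  node(4,3) S=140.2519 payoff=0.0000 vs cont=0.2175 → 0.2175 [wait]  node(4,4) S=185.3443 payoff=0.0000 vs cont=0.0000 → 0.0000 [wait]  ⇒ S*(4)=-
t_3: node(3,0) S=69.8606 payoff=13.8694 vs cont=16.3787 → 16.3787 [wait]  node(3,1) S=92.3215 payoff=0.0000 vs cont=6.1115 → 6.1115 [wait]  node(3,2) S=122.0038 payoff=0.0000 vs cont=1.3079 → 1.3079 [wait]  node(3,3) S=161.2293 payoff=0.0000 vs cont=0.1092 → 0.1092 [wait]  ⇒ S*(3)=-
t_2: node(2,0) S=80.3096 payoff=3.4204 vs cont=11.2185 → 11.2185 [wait]  node(2,1) S=106.1300 payoff=0.0000 vs cont=3.7096 → 3.7096 [wait]  node(2,2) S=140.2519 payoff=0.0000 vs cont=0.7103 → 0.7103 [wait]  ⇒ S*(2)=-
t_1: node(1,0) S=92.3215 payoff=0.0000 vs cont=7.4507 → 7.4507 [wait]  node(1,1) S=122.0038 payoff=0.0000 vs cont=2.2107 → 2.2107 [wait]  ⇒ S*(1)=-
t_0: node(0,0) S=106.1300 payoff=0.0000 vs cont=4.8244 → 4.8244 [wait]  ⇒ S*(0)=-

price = 4.8244
boundary = - - - - - 52.8642 60.7711 69.8606
tree:
4.8244
7.4507 2.2107
11.2185 3.7096 0.7103
16.3787 6.1115 1.3079 0.1092
23.0206 9.8366 2.3925 0.2175 0.0000
30.8658 15.3528 4.3422 0.4331 0.0000 0.0000
37.7439 22.9589 7.8058 0.8624 0.0000 0.0000 0.0000
43.7271 30.8658 13.8694 1.7175 0.0000 0.0000 0.0000 0.0000
48.9318 37.7439 22.9589 3.4204 0.0000 0.0000 0.0000 0.0000 0.0000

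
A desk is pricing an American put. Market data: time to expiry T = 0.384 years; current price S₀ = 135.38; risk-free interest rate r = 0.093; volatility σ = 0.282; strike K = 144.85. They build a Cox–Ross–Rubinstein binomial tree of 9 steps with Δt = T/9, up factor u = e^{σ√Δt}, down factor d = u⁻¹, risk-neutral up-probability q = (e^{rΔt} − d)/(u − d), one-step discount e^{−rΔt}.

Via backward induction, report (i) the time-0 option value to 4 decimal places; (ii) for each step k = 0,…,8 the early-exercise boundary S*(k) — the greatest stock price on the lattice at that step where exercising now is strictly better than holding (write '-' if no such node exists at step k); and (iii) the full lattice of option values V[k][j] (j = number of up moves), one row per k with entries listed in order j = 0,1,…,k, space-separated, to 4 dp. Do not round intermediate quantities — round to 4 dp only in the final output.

params: Δt=0.04267 u=1.05998 d=0.94341 q=0.51955 e^(-rΔt)=0.99604
t_9 payoffs: 64.7049 54.8024 43.6765 31.1758 17.1306 1.3500 0.0000 0.0000 0.0000 0.0000
t_8: node(8,0) S=84.9522 payoff=59.8978 vs cont=59.3242 → 59.8978 [stop]  node(8,1) S=95.4486 payoff=49.4014 vs cont=48.8278 → 49.4014 [stop]  node(8,2) S=107.2419 payoff=37.6081 vs cont=37.0345 → 37.6081 [stop]  node(8,3) S=120.4924 payoff=24.3576 vs cont=23.7840 → 24.3576 [stop]  node(8,4) S=135.3800 payoff=9.4700 vs cont=8.8964 → 9.4700 [stop]  node(8,5) S=152.1071 payoff=0.0000 vs cont=0.6460 → 0.6460 [wait]  node(8,6) S=170.9010 payoff=0.0000 vs cont=0.0000 → 0.0000 [wait]  node(8,7) S=192.0170 payoff=0.0000 vs cont=0.0000 → 0.0000 [wait]  node(8,8) S=215.7419 payoff=0.0000 vs cont=0.0000 → 0.0000 [wait]  ⇒ S*(8)=135.3800
t_7: node(7,0) S=90.0476 payoff=54.8024 vs cont=54.2288 → 54.8024 [stop]  node(7,1) S=101.1735 payoff=43.6765 vs cont=43.1028 → 43.6765 [stop]  node(7,2) S=113.6742 payoff=31.1758 vs cont=30.6022 → 31.1758 [stop]  node(7,3) S=127.7194 payoff=17.1306 vs cont=16.5569 → 17.1306 [stop]  node(7,4) S=143.5000 payoff=1.3500 vs cont=4.8662 → 4.8662 [wait]  node(7,5) S=161.2304 payoff=0.0000 vs cont=0.3092 → 0.3092 [wait]  node(7,6) S=181.1516 payoff=0.0000 vs cont=0.0000 → 0.0000 [wait]  node(7,7) S=203.5341 payoff=0.0000 vs cont=0.0000 → 0.0000 [wait]  ⇒ S*(7)=127.7194
t_6: node(6,0) S=95.4486 payoff=49.4014 vs cont=48.8278 → 49.4014 [stop]  node(6,1) S=107.2419 payoff=37.6081 vs cont=37.0345 → 37.6081 [stop]  node(6,2) S=120.4924 payoff=24.3576 vs cont=23.7840 → 24.3576 [stop]  node(6,3) S=135.3800 payoff=9.4700 vs cont=10.7160 → 10.7160 [wait]  node(6,4) S=152.1071 payoff=0.0000 vs cont=2.4887 → 2.4887 [wait]  node(6,5) S=170.9010 payoff=0.0000 vs cont=0.1479 → 0.1479 [wait]  node(6,6) S=192.0170 payoff=0.0000 vs cont=0.0000 → 0.0000 [wait]  ⇒ S*(6)=120.4924
t_5: node(5,0) S=101.1735 payoff=43.6765 vs cont=43.1028 → 43.6765 [stop]  node(5,1) S=113.6742 payoff=31.1758 vs cont=30.6022 → 31.1758 [stop]  node(5,2) S=127.7194 payoff=17.1306 vs cont=17.2017 → 17.2017 [wait]  node(5,3) S=143.5000 payoff=1.3500 vs cont=6.4160 → 6.4160 [wait]  node(5,4) S=161.2304 payoff=0.0000 vs cont=1.2675 → 1.2675 [wait]  node(5,5) S=181.1516 payoff=0.0000 vs cont=0.0708 → 0.0708 [wait]  ⇒ S*(5)=113.6742
t_4: node(4,0) S=107.2419 payoff=37.6081 vs cont=37.0345 → 37.6081 [stop]  node(4,1) S=120.4924 payoff=24.3576 vs cont=23.8208 → 24.3576 [stop]  node(4,2) S=135.3800 payoff=9.4700 vs cont=11.5520 → 11.5520 [wait]  node(4,3) S=152.1071 payoff=0.0000 vs cont=3.7263 → 3.7263 [wait]  node(4,4) S=170.9010 payoff=0.0000 vs cont=0.6432 → 0.6432 [wait]  ⇒ S*(4)=120.4924
t_3: node(3,0) S=113.6742 payoff=31.1758 vs cont=30.6022 → 31.1758 [stop]  node(3,1) S=127.7194 payoff=17.1306 vs cont=17.6344 → 17.6344 [wait]  node(3,2) S=143.5000 payoff=1.3500 vs cont=7.4565 → 7.4565 [wait]  node(3,3) S=161.2304 payoff=0.0000 vs cont=2.1160 → 2.1160 [wait]  ⇒ S*(3)=113.6742
t_2: node(2,0) S=120.4924 payoff=24.3576 vs cont=24.0447 → 24.3576 [stop]  node(2,1) S=135.3800 payoff=9.4700 vs cont=12.2976 → 12.2976 [wait]  node(2,2) S=152.1071 payoff=0.0000 vs cont=4.6633 → 4.6633 [wait]  ⇒ S*(2)=120.4924
t_1: node(1,0) S=127.7194 payoff=17.1306 vs cont=18.0202 → 18.0202 [wait]  node(1,1) S=143.5000 payoff=1.3500 vs cont=8.2982 → 8.2982 [wait]  ⇒ S*(1)=-
t_0: node(0,0) S=135.3800 payoff=9.4700 vs cont=12.9178 → 12.9178 [wait]  ⇒ S*(0)=-

price = 12.9178
boundary = - - 120.4924 113.6742 120.4924 113.6742 120.4924 127.7194 135.3800
tree:
12.9178
18.0202 8.2982
24.3576 12.2976 4.6633
31.1758 17.6344 7.4565 2.1160
37.6081 24.3576 11.5520 3.7263 0.6432
43.6765 31.1758 17.2017 6.4160 1.2675 0.0708
49.4014 37.6081 24.3576 10.7160 2.4887 0.1479 0.0000
54.8024 43.6765 31.1758 17.1306 4.8662 0.3092 0.0000 0.0000
59.8978 49.4014 37.6081 24.3576 9.4700 0.6460 0.0000 0.0000 0.0000
64.7049 54.8024 43.6765 31.1758 17.1306 1.3500 0.0000 0.0000 0.0000 0.0000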